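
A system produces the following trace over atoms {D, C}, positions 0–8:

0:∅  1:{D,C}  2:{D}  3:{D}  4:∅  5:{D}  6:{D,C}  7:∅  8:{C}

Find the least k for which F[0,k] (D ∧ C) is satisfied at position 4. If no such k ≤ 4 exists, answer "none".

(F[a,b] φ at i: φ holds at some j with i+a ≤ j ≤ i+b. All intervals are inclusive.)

Scan j = 4,5,… for (D ∧ C):
  j=4: fails
  j=5: fails
  j=6: holds
First hit at j=6, so smallest k = 6-4 = 2.

2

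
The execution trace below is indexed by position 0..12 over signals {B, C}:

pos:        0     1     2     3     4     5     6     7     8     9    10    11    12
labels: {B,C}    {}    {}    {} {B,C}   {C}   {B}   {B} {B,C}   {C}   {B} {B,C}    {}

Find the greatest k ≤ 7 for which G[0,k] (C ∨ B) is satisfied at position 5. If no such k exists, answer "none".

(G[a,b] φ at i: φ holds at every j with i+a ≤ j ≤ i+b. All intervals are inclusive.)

6

(C ∨ B) must hold from j=5 onward; find where it first fails.
  j=5: holds
  j=6: holds
  j=7: holds
  j=8: holds
  j=9: holds
  j=10: holds
  j=11: holds
  j=12: fails
Holds on [5,11], so largest k = 6.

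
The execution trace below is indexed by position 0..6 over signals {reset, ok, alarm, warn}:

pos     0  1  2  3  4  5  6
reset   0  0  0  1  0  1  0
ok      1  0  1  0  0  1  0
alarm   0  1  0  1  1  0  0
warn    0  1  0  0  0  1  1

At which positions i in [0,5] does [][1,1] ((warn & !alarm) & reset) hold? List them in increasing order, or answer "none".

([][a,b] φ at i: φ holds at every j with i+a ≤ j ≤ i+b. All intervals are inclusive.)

4

Evaluate at each i in [0,5]:
  i=0: ✗ (fails at j=1)
  i=1: ✗ (fails at j=2)
  i=2: ✗ (fails at j=3)
  i=3: ✗ (fails at j=4)
  i=4: ✓ (all of [5,5])
  i=5: ✗ (fails at j=6)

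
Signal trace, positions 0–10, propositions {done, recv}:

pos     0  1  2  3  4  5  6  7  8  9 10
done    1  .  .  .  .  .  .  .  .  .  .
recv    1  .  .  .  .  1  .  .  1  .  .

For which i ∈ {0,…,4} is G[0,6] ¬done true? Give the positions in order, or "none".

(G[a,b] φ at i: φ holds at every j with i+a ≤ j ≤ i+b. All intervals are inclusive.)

1, 2, 3, 4

Evaluate at each i in [0,4]:
  i=0: ✗ (fails at j=0)
  i=1: ✓ (all of [1,7])
  i=2: ✓ (all of [2,8])
  i=3: ✓ (all of [3,9])
  i=4: ✓ (all of [4,10])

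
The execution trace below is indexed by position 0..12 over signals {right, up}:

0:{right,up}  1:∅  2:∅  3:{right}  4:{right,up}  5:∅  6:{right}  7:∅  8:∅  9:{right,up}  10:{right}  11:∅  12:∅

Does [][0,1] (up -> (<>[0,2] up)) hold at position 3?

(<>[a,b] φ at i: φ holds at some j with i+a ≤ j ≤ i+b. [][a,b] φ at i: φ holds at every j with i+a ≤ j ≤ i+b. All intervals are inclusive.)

Check (up -> (<>[0,2] up)) at every j in [3,4]:
  j=3: antecedent false → ✓
  j=4: antecedent true; consequent holds (witness at 4) → ✓
All positions satisfy it → formula holds.

Yes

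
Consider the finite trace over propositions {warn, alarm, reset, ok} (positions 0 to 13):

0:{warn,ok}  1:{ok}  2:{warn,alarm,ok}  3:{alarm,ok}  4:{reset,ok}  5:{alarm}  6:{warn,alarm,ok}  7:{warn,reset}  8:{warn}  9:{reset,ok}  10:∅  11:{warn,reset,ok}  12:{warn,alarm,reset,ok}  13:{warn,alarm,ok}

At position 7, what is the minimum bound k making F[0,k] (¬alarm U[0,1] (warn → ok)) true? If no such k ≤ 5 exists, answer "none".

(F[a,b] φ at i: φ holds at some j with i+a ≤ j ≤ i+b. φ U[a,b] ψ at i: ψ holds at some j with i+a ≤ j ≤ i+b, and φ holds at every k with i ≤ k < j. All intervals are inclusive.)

1

Scan j = 7,8,… for (¬alarm U[0,1] (warn → ok)):
  j=7: fails
  j=8: holds
First hit at j=8, so smallest k = 8-7 = 1.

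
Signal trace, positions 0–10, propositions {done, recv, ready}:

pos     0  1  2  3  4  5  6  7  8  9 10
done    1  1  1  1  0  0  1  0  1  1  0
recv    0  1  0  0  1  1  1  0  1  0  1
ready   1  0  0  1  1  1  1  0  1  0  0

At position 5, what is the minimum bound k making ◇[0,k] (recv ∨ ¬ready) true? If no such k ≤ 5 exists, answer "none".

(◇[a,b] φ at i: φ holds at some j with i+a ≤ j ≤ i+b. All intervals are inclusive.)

0

Scan j = 5,6,… for (recv ∨ ¬ready):
  j=5: holds
First hit at j=5, so smallest k = 5-5 = 0.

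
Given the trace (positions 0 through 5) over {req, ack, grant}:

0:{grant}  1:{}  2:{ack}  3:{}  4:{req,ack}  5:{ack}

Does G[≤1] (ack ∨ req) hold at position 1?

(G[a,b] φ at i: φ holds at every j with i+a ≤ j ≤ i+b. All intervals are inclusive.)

Check (ack ∨ req) at every j in [1,2]:
  j=1: false
  j=2: true
Fails at j=1 → formula fails.

False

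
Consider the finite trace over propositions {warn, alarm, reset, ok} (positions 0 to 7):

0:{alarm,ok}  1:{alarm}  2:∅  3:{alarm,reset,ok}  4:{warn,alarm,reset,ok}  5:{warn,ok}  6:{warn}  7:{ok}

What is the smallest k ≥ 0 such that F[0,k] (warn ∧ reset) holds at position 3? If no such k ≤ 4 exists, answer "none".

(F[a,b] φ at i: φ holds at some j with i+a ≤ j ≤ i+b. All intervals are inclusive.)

1

Scan j = 3,4,… for (warn ∧ reset):
  j=3: fails
  j=4: holds
First hit at j=4, so smallest k = 4-3 = 1.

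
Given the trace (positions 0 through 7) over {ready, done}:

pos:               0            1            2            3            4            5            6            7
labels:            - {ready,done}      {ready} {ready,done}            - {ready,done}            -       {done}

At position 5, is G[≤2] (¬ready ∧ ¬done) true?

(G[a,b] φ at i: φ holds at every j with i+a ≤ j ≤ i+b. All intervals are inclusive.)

No

Check (¬ready ∧ ¬done) at every j in [5,7]:
  j=5: false
  j=6: true
  j=7: false
Fails at j=5 → formula fails.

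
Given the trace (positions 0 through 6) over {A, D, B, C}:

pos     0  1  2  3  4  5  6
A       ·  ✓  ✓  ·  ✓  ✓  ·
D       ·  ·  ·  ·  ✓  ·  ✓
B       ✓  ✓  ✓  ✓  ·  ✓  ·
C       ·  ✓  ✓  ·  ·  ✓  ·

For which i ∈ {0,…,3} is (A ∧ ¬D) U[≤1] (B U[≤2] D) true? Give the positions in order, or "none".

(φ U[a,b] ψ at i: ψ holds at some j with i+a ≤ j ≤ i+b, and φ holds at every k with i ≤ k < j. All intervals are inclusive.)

1, 2, 3

Evaluate at each i in [0,3]:
  i=0: ✗ (no rhs in [0,1])
  i=1: ✓ (rhs at j=2; lhs holds on [1,1])
  i=2: ✓ (rhs at j=2)
  i=3: ✓ (rhs at j=3)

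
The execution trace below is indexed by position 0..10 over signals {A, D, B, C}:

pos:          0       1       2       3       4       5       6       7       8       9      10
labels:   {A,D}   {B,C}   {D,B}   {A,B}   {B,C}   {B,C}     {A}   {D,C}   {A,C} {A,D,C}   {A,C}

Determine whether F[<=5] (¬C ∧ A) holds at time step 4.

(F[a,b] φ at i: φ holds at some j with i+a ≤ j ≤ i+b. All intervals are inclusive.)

Yes

Check (¬C ∧ A) at each j in [4,9]:
  j=4: false
  j=5: false
  j=6: true
  j=7: false
  j=8: false
  j=9: false
Found at j=6 → formula holds.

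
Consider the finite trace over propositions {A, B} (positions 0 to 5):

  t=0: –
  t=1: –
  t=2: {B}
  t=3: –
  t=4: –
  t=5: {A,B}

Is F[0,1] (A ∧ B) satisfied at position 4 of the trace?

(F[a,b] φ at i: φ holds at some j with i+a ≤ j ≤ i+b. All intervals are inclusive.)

Holds

Check (A ∧ B) at each j in [4,5]:
  j=4: false
  j=5: true
Found at j=5 → formula holds.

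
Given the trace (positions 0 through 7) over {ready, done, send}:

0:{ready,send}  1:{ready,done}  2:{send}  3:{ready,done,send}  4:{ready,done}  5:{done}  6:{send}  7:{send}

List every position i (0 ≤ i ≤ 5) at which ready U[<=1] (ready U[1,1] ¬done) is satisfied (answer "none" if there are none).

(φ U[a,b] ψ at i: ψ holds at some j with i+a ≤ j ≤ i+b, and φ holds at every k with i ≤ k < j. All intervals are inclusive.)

0, 1

Evaluate at each i in [0,5]:
  i=0: ✓ (rhs at j=1; lhs holds on [0,0])
  i=1: ✓ (rhs at j=1)
  i=2: ✗ (no rhs in [2,3])
  i=3: ✗ (no rhs in [3,4])
  i=4: ✗ (no rhs in [4,5])
  i=5: ✗ (no rhs in [5,6])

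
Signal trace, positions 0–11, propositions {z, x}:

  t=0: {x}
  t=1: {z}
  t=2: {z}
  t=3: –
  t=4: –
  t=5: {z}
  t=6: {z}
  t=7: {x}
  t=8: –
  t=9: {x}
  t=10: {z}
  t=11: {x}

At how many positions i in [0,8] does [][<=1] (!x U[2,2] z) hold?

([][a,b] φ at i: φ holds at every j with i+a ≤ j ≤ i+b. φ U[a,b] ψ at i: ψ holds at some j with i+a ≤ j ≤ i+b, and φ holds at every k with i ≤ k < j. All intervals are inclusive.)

Evaluate at each i in [0,8]:
  i=0: ✗ (fails at j=0)
  i=1: ✗ (fails at j=1)
  i=2: ✗ (fails at j=2)
  i=3: ✓ (all of [3,4])
  i=4: ✗ (fails at j=5)
  i=5: ✗ (fails at j=5)
  i=6: ✗ (fails at j=6)
  i=7: ✗ (fails at j=7)
  i=8: ✗ (fails at j=8)
Positions where it holds: {3} → 1.

1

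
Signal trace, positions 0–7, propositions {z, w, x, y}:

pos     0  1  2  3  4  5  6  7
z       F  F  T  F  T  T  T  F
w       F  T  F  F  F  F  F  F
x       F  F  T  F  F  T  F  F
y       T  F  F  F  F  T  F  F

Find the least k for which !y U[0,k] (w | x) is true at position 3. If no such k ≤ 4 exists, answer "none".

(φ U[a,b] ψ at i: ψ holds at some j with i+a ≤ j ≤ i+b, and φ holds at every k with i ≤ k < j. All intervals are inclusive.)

Need earliest j ≥ 3 with (w | x), and !y at every k in [3,j-1].
  j=3: rhs fails.
  j=4: rhs fails.
  j=5: rhs holds; lhs holds on [3,4]. k = 2.

2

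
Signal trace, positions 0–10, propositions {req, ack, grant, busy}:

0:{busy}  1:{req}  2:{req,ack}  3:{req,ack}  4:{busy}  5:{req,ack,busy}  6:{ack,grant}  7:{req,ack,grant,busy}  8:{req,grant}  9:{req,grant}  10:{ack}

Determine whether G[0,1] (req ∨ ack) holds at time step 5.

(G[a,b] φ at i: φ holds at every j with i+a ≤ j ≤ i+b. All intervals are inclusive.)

Check (req ∨ ack) at every j in [5,6]:
  j=5: true
  j=6: true
All positions satisfy it → formula holds.

True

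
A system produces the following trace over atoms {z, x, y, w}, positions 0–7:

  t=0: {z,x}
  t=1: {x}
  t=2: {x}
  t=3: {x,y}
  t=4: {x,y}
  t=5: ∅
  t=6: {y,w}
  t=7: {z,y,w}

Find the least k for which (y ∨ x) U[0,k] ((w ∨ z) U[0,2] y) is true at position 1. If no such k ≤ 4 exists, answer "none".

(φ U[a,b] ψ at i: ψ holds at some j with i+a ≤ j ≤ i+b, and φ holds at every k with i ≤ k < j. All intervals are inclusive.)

2

Need earliest j ≥ 1 with ((w ∨ z) U[0,2] y), and (y ∨ x) at every k in [1,j-1].
  j=1: rhs fails.
  j=2: rhs fails.
  j=3: rhs holds; lhs holds on [1,2]. k = 2.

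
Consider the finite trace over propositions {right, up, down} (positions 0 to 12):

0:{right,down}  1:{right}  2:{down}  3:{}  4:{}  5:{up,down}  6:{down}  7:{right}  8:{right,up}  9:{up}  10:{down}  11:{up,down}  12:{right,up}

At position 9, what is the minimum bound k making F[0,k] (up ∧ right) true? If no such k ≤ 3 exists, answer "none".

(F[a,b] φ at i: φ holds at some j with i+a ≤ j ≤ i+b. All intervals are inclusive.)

3

Scan j = 9,10,… for (up ∧ right):
  j=9: fails
  j=10: fails
  j=11: fails
  j=12: holds
First hit at j=12, so smallest k = 12-9 = 3.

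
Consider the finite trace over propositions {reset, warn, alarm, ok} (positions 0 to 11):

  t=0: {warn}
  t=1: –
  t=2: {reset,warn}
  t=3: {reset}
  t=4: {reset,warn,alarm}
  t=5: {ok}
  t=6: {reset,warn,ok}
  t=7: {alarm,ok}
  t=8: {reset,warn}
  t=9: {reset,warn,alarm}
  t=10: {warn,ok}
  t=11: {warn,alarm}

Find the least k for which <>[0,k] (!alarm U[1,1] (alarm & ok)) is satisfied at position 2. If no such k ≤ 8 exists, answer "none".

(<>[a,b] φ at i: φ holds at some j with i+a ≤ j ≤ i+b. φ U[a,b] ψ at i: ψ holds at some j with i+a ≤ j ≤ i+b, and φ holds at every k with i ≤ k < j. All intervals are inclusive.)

4

Scan j = 2,3,… for (!alarm U[1,1] (alarm & ok)):
  j=2: fails
  j=3: fails
  j=4: fails
  j=5: fails
  j=6: holds
First hit at j=6, so smallest k = 6-2 = 4.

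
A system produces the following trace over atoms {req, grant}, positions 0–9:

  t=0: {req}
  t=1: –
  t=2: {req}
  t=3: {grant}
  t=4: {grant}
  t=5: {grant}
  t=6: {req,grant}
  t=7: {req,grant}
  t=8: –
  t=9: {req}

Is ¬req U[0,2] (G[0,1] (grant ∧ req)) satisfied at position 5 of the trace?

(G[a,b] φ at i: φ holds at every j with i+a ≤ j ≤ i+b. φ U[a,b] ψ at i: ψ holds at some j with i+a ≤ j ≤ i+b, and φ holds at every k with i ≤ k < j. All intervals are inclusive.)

Yes

Need some j in [5,7] with G[0,1] (grant ∧ req), and ¬req at every k in [5,j-1].
  j=5: G[0,1] (grant ∧ req) — fails at 5.
  j=6: G[0,1] (grant ∧ req) holds; ¬req holds at every k in [5,5] → satisfied.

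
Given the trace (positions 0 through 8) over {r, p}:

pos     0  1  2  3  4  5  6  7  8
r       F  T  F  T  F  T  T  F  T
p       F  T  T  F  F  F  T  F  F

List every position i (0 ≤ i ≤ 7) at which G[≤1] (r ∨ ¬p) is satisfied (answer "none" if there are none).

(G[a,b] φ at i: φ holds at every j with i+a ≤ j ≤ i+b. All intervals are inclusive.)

0, 3, 4, 5, 6, 7

Evaluate at each i in [0,7]:
  i=0: ✓ (all of [0,1])
  i=1: ✗ (fails at j=2)
  i=2: ✗ (fails at j=2)
  i=3: ✓ (all of [3,4])
  i=4: ✓ (all of [4,5])
  i=5: ✓ (all of [5,6])
  i=6: ✓ (all of [6,7])
  i=7: ✓ (all of [7,8])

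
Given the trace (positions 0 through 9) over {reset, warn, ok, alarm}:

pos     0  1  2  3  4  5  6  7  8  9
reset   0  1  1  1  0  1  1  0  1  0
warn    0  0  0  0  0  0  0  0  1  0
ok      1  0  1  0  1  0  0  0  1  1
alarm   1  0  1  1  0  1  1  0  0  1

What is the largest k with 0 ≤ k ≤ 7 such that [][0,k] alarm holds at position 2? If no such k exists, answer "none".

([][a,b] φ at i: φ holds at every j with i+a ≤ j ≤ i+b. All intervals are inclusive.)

1

alarm must hold from j=2 onward; find where it first fails.
  j=2: holds
  j=3: holds
  j=4: fails
Holds on [2,3], so largest k = 1.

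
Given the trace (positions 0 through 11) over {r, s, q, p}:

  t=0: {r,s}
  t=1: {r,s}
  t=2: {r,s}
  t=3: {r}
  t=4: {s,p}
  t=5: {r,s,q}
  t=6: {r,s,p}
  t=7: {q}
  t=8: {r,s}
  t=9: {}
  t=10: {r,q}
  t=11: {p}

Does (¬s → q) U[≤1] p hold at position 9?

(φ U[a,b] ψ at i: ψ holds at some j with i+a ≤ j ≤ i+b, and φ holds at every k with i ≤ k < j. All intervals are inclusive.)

No

Need some j in [9,10] with p, and (¬s → q) at every k in [9,j-1].
  j=9: p false.
  j=10: p false.
No j in the window works → until fails.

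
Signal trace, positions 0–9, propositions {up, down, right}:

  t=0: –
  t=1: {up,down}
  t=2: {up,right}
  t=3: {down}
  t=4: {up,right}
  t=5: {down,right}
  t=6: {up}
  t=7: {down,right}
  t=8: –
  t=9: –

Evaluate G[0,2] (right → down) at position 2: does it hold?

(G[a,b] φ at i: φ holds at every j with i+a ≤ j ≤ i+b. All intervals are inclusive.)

Does not hold

Check (right → down) at every j in [2,4]:
  j=2: antecedent true; consequent false → ✗
  j=3: antecedent false → ✓
  j=4: antecedent true; consequent false → ✗
Fails at j=2 → formula fails.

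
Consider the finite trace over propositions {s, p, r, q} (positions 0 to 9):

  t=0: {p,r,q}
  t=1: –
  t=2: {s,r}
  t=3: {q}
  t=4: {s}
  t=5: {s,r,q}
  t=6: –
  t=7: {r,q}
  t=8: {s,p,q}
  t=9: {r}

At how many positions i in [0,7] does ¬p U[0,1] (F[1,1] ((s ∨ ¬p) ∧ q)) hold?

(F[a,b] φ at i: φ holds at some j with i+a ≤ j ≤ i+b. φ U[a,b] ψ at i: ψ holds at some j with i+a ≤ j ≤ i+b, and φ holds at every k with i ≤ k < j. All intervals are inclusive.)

7

Evaluate at each i in [0,7]:
  i=0: ✗ (no rhs in [0,1])
  i=1: ✓ (rhs at j=2; lhs holds on [1,1])
  i=2: ✓ (rhs at j=2)
  i=3: ✓ (rhs at j=4; lhs holds on [3,3])
  i=4: ✓ (rhs at j=4)
  i=5: ✓ (rhs at j=6; lhs holds on [5,5])
  i=6: ✓ (rhs at j=6)
  i=7: ✓ (rhs at j=7)
Positions where it holds: {1, 2, 3, 4, 5, 6, 7} → 7.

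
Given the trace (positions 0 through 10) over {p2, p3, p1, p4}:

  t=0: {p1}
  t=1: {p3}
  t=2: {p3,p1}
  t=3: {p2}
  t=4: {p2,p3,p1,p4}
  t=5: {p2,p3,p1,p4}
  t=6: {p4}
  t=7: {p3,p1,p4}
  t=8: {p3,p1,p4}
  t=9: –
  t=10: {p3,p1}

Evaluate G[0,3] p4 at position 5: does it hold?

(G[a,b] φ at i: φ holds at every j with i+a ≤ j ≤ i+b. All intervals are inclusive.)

Holds

Check p4 at every j in [5,8]:
  j=5: true
  j=6: true
  j=7: true
  j=8: true
All positions satisfy it → formula holds.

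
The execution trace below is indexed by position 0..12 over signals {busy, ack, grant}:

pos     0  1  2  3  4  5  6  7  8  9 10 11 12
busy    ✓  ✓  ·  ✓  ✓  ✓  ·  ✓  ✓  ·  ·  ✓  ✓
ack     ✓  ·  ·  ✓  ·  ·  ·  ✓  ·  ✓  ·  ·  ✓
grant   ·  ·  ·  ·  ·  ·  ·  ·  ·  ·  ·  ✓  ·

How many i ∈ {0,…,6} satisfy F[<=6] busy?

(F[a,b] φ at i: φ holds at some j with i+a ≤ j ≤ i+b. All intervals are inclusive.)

Evaluate at each i in [0,6]:
  i=0: ✓ (witness j=0)
  i=1: ✓ (witness j=1)
  i=2: ✓ (witness j=3)
  i=3: ✓ (witness j=3)
  i=4: ✓ (witness j=4)
  i=5: ✓ (witness j=5)
  i=6: ✓ (witness j=7)
Positions where it holds: {0, 1, 2, 3, 4, 5, 6} → 7.

7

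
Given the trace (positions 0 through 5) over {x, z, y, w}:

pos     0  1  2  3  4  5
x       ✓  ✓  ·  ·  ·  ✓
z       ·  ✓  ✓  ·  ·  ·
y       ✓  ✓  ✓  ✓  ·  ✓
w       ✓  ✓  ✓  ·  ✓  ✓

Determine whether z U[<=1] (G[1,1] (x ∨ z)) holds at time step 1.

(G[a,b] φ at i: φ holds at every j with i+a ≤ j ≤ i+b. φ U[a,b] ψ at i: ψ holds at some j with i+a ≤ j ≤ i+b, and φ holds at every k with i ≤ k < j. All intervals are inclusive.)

Need some j in [1,2] with G[1,1] (x ∨ z), and z at every k in [1,j-1].
  j=1: G[1,1] (x ∨ z) holds; no prefix to check → satisfied.

Yes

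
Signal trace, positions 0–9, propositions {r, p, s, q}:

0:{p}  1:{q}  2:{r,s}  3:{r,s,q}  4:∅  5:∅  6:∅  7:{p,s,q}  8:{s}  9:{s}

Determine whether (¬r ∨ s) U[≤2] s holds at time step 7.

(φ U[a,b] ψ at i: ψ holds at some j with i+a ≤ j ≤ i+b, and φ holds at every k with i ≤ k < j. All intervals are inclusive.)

Yes

Need some j in [7,9] with s, and (¬r ∨ s) at every k in [7,j-1].
  j=7: s holds; no prefix to check → satisfied.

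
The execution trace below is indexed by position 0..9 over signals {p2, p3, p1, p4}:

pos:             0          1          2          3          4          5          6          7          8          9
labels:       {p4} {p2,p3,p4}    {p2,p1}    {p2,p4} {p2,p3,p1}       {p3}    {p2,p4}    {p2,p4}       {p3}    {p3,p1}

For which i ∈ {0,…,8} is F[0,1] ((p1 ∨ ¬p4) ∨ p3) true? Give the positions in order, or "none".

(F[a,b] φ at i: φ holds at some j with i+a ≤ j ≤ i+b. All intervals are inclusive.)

0, 1, 2, 3, 4, 5, 7, 8

Evaluate at each i in [0,8]:
  i=0: ✓ (witness j=1)
  i=1: ✓ (witness j=1)
  i=2: ✓ (witness j=2)
  i=3: ✓ (witness j=4)
  i=4: ✓ (witness j=4)
  i=5: ✓ (witness j=5)
  i=6: ✗ (none in [6,7])
  i=7: ✓ (witness j=8)
  i=8: ✓ (witness j=8)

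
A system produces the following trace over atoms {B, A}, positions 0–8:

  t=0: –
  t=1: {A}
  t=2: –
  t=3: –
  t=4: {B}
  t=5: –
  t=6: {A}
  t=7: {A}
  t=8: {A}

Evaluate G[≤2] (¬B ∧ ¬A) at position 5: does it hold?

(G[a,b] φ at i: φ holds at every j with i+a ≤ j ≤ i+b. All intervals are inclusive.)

Check (¬B ∧ ¬A) at every j in [5,7]:
  j=5: true
  j=6: false
  j=7: false
Fails at j=6 → formula fails.

Does not hold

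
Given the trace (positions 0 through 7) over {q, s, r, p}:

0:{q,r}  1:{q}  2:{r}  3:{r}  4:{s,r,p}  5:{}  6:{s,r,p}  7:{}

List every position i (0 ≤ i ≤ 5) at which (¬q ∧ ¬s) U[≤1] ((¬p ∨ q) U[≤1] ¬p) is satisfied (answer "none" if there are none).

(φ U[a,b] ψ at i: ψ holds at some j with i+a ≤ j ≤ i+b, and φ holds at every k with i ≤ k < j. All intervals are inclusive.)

0, 1, 2, 3, 5

Evaluate at each i in [0,5]:
  i=0: ✓ (rhs at j=0)
  i=1: ✓ (rhs at j=1)
  i=2: ✓ (rhs at j=2)
  i=3: ✓ (rhs at j=3)
  i=4: ✗ (lhs fails at k=4 before rhs at j=5)
  i=5: ✓ (rhs at j=5)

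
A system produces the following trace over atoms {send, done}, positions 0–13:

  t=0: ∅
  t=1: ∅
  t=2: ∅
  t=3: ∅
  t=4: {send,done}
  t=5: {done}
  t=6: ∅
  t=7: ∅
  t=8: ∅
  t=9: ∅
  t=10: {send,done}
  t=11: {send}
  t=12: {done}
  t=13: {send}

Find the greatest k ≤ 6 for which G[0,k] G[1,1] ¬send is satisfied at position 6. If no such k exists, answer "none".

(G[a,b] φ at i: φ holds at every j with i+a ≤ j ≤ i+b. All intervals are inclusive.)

G[1,1] ¬send must hold from j=6 onward; find where it first fails.
  j=6: holds
  j=7: holds
  j=8: holds
  j=9: fails
Holds on [6,8], so largest k = 2.

2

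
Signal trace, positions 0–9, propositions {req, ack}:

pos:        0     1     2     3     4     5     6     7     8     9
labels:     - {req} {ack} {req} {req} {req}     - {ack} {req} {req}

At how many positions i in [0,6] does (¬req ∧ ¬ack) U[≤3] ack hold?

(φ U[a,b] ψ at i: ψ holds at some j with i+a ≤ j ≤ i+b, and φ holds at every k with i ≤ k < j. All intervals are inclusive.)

2

Evaluate at each i in [0,6]:
  i=0: ✗ (lhs fails at k=1 before rhs at j=2)
  i=1: ✗ (lhs fails at k=1 before rhs at j=2)
  i=2: ✓ (rhs at j=2)
  i=3: ✗ (no rhs in [3,6])
  i=4: ✗ (lhs fails at k=4 before rhs at j=7)
  i=5: ✗ (lhs fails at k=5 before rhs at j=7)
  i=6: ✓ (rhs at j=7; lhs holds on [6,6])
Positions where it holds: {2, 6} → 2.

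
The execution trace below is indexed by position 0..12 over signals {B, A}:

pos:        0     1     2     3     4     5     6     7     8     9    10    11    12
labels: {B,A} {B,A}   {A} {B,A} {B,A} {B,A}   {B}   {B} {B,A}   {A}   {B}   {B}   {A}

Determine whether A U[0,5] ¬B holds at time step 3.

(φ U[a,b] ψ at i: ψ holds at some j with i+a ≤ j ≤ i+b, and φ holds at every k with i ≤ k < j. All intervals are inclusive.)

False

Need some j in [3,8] with ¬B, and A at every k in [3,j-1].
  j=3: ¬B false.
  j=4: ¬B false.
  j=5: ¬B false.
  j=6: ¬B false.
  j=7: ¬B false.
  j=8: ¬B false.
No j in the window works → until fails.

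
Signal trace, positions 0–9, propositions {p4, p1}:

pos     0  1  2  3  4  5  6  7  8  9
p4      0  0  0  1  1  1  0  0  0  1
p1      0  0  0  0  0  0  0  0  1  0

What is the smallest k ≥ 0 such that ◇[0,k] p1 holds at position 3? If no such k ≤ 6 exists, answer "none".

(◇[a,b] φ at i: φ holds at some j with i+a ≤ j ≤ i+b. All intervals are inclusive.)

5

Scan j = 3,4,… for p1:
  j=3: fails
  j=4: fails
  j=5: fails
  j=6: fails
  j=7: fails
  j=8: holds
First hit at j=8, so smallest k = 8-3 = 5.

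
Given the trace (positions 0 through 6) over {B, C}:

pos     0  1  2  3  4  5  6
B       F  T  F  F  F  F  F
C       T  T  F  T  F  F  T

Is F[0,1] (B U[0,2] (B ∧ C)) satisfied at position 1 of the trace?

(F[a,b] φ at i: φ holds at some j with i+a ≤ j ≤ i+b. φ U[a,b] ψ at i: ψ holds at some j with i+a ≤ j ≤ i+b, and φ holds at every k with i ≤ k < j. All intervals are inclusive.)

True

Check (B U[0,2] (B ∧ C)) at each j in [1,2]:
  j=1: holds
  j=2: fails
Found at j=1 → formula holds.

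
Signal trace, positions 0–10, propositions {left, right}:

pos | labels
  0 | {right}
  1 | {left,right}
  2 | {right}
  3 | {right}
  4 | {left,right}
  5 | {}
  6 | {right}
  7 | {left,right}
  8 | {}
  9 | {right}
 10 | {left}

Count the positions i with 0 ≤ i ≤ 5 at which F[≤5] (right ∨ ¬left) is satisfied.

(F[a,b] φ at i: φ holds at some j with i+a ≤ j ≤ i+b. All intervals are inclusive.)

Evaluate at each i in [0,5]:
  i=0: ✓ (witness j=0)
  i=1: ✓ (witness j=1)
  i=2: ✓ (witness j=2)
  i=3: ✓ (witness j=3)
  i=4: ✓ (witness j=4)
  i=5: ✓ (witness j=5)
Positions where it holds: {0, 1, 2, 3, 4, 5} → 6.

6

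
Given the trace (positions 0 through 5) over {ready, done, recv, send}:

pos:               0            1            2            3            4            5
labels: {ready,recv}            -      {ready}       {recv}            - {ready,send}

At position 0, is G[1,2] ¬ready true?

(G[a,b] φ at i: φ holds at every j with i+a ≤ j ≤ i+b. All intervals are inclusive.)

No

Check ¬ready at every j in [1,2]:
  j=1: true
  j=2: false
Fails at j=2 → formula fails.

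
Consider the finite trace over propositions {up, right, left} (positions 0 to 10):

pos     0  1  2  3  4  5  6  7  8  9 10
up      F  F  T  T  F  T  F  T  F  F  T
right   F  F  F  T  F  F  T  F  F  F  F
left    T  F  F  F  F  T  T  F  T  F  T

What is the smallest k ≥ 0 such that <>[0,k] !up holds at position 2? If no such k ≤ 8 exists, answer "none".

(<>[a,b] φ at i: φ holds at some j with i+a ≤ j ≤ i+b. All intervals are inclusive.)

2

Scan j = 2,3,… for !up:
  j=2: fails
  j=3: fails
  j=4: holds
First hit at j=4, so smallest k = 4-2 = 2.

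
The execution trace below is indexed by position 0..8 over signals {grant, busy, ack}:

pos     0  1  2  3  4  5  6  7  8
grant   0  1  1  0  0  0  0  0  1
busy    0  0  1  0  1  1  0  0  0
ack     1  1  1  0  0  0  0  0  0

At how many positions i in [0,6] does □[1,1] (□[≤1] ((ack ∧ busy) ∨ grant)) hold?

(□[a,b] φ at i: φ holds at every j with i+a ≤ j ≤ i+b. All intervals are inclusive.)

1

Evaluate at each i in [0,6]:
  i=0: ✓ (all of [1,1])
  i=1: ✗ (fails at j=2)
  i=2: ✗ (fails at j=3)
  i=3: ✗ (fails at j=4)
  i=4: ✗ (fails at j=5)
  i=5: ✗ (fails at j=6)
  i=6: ✗ (fails at j=7)
Positions where it holds: {0} → 1.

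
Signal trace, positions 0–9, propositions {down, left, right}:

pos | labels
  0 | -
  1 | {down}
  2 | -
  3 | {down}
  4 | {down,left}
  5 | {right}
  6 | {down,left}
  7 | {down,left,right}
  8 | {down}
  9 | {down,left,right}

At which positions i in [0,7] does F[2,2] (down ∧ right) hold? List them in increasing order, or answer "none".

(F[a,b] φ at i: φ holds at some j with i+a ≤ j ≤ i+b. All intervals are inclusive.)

5, 7

Evaluate at each i in [0,7]:
  i=0: ✗ (none in [2,2])
  i=1: ✗ (none in [3,3])
  i=2: ✗ (none in [4,4])
  i=3: ✗ (none in [5,5])
  i=4: ✗ (none in [6,6])
  i=5: ✓ (witness j=7)
  i=6: ✗ (none in [8,8])
  i=7: ✓ (witness j=9)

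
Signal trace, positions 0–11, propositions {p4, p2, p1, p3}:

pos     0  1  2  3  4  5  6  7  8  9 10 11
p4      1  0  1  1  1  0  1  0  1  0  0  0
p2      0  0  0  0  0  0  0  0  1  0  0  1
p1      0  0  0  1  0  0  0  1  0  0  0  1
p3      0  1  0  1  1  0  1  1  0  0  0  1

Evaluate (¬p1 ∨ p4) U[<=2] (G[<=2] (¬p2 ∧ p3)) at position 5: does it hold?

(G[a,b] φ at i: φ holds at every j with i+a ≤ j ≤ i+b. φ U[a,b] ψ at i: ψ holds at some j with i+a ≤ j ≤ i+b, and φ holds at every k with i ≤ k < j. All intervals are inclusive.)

Does not hold

Need some j in [5,7] with G[<=2] (¬p2 ∧ p3), and (¬p1 ∨ p4) at every k in [5,j-1].
  j=5: G[<=2] (¬p2 ∧ p3) — fails at 5.
  j=6: G[<=2] (¬p2 ∧ p3) — fails at 8.
  j=7: G[<=2] (¬p2 ∧ p3) — fails at 8.
No j in the window works → until fails.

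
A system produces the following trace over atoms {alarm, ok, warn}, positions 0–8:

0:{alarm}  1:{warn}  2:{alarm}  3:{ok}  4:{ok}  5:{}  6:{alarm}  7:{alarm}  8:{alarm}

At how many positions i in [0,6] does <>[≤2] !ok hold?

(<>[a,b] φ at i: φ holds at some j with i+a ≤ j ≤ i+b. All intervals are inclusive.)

Evaluate at each i in [0,6]:
  i=0: ✓ (witness j=0)
  i=1: ✓ (witness j=1)
  i=2: ✓ (witness j=2)
  i=3: ✓ (witness j=5)
  i=4: ✓ (witness j=5)
  i=5: ✓ (witness j=5)
  i=6: ✓ (witness j=6)
Positions where it holds: {0, 1, 2, 3, 4, 5, 6} → 7.

7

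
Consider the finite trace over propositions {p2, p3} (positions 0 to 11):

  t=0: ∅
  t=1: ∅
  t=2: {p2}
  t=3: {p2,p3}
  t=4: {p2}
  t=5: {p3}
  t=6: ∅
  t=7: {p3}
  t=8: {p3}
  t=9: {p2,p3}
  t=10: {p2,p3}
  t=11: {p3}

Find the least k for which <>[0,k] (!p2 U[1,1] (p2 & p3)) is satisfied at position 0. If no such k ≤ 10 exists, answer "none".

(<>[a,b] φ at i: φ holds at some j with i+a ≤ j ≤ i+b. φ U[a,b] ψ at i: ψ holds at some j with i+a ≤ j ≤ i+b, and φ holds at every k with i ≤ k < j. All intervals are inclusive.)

8

Scan j = 0,1,… for (!p2 U[1,1] (p2 & p3)):
  j=0: fails
  j=1: fails
  j=2: fails
  j=3: fails
  j=4: fails
  j=5: fails
  j=6: fails
  j=7: fails
  j=8: holds
First hit at j=8, so smallest k = 8-0 = 8.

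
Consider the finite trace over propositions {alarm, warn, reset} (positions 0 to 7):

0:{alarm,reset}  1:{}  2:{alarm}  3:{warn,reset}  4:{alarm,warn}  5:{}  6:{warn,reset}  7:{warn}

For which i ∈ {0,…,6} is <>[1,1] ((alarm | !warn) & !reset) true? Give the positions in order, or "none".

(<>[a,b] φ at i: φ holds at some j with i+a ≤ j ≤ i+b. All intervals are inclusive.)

Evaluate at each i in [0,6]:
  i=0: ✓ (witness j=1)
  i=1: ✓ (witness j=2)
  i=2: ✗ (none in [3,3])
  i=3: ✓ (witness j=4)
  i=4: ✓ (witness j=5)
  i=5: ✗ (none in [6,6])
  i=6: ✗ (none in [7,7])

0, 1, 3, 4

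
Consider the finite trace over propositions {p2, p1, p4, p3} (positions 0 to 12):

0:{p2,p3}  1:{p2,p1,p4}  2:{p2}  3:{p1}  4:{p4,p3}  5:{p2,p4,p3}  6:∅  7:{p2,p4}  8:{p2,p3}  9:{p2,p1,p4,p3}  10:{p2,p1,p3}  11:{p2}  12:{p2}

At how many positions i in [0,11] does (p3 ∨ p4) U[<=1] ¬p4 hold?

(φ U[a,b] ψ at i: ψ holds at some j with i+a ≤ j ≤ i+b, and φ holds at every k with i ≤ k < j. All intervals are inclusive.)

Evaluate at each i in [0,11]:
  i=0: ✓ (rhs at j=0)
  i=1: ✓ (rhs at j=2; lhs holds on [1,1])
  i=2: ✓ (rhs at j=2)
  i=3: ✓ (rhs at j=3)
  i=4: ✗ (no rhs in [4,5])
  i=5: ✓ (rhs at j=6; lhs holds on [5,5])
  i=6: ✓ (rhs at j=6)
  i=7: ✓ (rhs at j=8; lhs holds on [7,7])
  i=8: ✓ (rhs at j=8)
  i=9: ✓ (rhs at j=10; lhs holds on [9,9])
  i=10: ✓ (rhs at j=10)
  i=11: ✓ (rhs at j=11)
Positions where it holds: {0, 1, 2, 3, 5, 6, 7, 8, 9, 10, 11} → 11.

11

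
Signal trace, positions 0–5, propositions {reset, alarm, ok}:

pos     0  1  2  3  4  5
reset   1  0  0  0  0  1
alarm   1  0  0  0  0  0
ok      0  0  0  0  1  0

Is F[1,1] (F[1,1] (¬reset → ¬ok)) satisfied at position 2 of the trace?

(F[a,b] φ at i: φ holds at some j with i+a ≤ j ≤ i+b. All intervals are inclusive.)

Check F[1,1] (¬reset → ¬ok) at each j in [3,3]:
  j=3: fails (none in [4,4])
No position in the window satisfies it → formula fails.

Does not hold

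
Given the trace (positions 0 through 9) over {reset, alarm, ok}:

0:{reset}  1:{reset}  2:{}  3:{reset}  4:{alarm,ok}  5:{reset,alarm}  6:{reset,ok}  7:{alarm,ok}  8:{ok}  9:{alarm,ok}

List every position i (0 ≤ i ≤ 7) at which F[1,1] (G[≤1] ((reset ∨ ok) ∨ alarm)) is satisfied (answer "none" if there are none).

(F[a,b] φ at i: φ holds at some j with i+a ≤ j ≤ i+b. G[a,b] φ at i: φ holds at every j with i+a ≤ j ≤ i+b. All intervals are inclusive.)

2, 3, 4, 5, 6, 7

Evaluate at each i in [0,7]:
  i=0: ✗ (none in [1,1])
  i=1: ✗ (none in [2,2])
  i=2: ✓ (witness j=3)
  i=3: ✓ (witness j=4)
  i=4: ✓ (witness j=5)
  i=5: ✓ (witness j=6)
  i=6: ✓ (witness j=7)
  i=7: ✓ (witness j=8)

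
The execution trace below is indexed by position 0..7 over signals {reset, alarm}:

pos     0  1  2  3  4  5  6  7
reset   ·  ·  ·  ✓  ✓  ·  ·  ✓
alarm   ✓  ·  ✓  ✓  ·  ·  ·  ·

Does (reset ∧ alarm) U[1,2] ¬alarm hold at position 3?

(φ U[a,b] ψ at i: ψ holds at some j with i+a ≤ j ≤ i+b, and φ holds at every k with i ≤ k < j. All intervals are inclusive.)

True

Need some j in [4,5] with ¬alarm, and (reset ∧ alarm) at every k in [3,j-1].
  j=4: ¬alarm holds; (reset ∧ alarm) holds at every k in [3,3] → satisfied.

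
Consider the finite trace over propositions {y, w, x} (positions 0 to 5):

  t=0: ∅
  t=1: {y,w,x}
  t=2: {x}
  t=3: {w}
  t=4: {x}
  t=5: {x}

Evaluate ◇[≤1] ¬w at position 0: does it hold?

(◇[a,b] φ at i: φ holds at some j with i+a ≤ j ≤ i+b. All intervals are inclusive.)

Check ¬w at each j in [0,1]:
  j=0: true
  j=1: false
Found at j=0 → formula holds.

Holds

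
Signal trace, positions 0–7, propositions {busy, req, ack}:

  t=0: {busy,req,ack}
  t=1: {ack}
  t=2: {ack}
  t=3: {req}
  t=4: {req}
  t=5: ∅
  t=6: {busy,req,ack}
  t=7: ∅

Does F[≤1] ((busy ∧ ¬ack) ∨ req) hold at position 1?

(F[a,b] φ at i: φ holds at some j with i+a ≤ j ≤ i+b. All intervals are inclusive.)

Check ((busy ∧ ¬ack) ∨ req) at each j in [1,2]:
  j=1: false
  j=2: false
No position in the window satisfies it → formula fails.

No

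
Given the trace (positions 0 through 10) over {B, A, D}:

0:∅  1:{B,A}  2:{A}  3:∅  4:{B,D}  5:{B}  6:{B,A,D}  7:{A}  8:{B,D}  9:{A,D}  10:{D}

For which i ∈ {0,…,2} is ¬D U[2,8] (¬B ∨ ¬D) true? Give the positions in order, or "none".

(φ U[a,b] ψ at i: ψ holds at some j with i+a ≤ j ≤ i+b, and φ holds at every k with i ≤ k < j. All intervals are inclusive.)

0, 1

Evaluate at each i in [0,2]:
  i=0: ✓ (rhs at j=2; lhs holds on [0,1])
  i=1: ✓ (rhs at j=3; lhs holds on [1,2])
  i=2: ✗ (lhs fails at k=4 before rhs at j=5)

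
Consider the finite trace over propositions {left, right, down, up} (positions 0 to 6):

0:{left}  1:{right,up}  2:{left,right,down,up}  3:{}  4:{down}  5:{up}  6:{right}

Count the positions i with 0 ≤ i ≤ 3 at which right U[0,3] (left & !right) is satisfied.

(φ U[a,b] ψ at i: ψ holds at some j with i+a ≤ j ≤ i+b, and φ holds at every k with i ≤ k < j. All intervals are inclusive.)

1

Evaluate at each i in [0,3]:
  i=0: ✓ (rhs at j=0)
  i=1: ✗ (no rhs in [1,4])
  i=2: ✗ (no rhs in [2,5])
  i=3: ✗ (no rhs in [3,6])
Positions where it holds: {0} → 1.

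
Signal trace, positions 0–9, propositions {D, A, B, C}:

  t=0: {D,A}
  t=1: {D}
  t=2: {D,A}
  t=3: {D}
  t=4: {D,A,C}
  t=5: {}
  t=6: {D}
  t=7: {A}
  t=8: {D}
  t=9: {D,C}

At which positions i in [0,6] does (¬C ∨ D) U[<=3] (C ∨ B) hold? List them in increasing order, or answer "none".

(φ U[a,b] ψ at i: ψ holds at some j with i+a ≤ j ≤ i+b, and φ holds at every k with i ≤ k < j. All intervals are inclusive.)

Evaluate at each i in [0,6]:
  i=0: ✗ (no rhs in [0,3])
  i=1: ✓ (rhs at j=4; lhs holds on [1,3])
  i=2: ✓ (rhs at j=4; lhs holds on [2,3])
  i=3: ✓ (rhs at j=4; lhs holds on [3,3])
  i=4: ✓ (rhs at j=4)
  i=5: ✗ (no rhs in [5,8])
  i=6: ✓ (rhs at j=9; lhs holds on [6,8])

1, 2, 3, 4, 6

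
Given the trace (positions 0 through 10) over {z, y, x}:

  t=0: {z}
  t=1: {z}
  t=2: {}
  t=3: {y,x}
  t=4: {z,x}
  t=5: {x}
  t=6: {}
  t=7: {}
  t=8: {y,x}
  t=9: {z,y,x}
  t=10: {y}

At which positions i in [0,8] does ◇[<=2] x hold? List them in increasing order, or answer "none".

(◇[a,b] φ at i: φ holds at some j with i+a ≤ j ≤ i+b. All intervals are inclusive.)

1, 2, 3, 4, 5, 6, 7, 8

Evaluate at each i in [0,8]:
  i=0: ✗ (none in [0,2])
  i=1: ✓ (witness j=3)
  i=2: ✓ (witness j=3)
  i=3: ✓ (witness j=3)
  i=4: ✓ (witness j=4)
  i=5: ✓ (witness j=5)
  i=6: ✓ (witness j=8)
  i=7: ✓ (witness j=8)
  i=8: ✓ (witness j=8)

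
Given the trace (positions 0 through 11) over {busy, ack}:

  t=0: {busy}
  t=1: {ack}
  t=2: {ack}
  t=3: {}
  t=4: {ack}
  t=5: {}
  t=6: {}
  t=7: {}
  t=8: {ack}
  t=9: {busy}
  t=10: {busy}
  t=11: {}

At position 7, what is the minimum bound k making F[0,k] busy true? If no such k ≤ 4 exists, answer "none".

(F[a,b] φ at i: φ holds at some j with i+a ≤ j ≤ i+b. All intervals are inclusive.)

2

Scan j = 7,8,… for busy:
  j=7: fails
  j=8: fails
  j=9: holds
First hit at j=9, so smallest k = 9-7 = 2.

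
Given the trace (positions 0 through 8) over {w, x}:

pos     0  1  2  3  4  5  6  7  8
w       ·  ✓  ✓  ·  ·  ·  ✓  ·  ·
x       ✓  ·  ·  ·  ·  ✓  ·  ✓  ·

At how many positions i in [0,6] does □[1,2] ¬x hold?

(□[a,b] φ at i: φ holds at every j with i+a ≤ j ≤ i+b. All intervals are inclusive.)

Evaluate at each i in [0,6]:
  i=0: ✓ (all of [1,2])
  i=1: ✓ (all of [2,3])
  i=2: ✓ (all of [3,4])
  i=3: ✗ (fails at j=5)
  i=4: ✗ (fails at j=5)
  i=5: ✗ (fails at j=7)
  i=6: ✗ (fails at j=7)
Positions where it holds: {0, 1, 2} → 3.

3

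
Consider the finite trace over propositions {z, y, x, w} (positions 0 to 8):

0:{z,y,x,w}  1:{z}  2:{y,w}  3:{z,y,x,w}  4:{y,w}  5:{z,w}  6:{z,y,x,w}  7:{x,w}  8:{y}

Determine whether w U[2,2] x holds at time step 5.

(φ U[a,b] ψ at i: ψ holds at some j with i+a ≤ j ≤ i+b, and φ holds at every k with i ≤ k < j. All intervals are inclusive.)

Holds

Need some j in [7,7] with x, and w at every k in [5,j-1].
  j=7: x holds; w holds at every k in [5,6] → satisfied.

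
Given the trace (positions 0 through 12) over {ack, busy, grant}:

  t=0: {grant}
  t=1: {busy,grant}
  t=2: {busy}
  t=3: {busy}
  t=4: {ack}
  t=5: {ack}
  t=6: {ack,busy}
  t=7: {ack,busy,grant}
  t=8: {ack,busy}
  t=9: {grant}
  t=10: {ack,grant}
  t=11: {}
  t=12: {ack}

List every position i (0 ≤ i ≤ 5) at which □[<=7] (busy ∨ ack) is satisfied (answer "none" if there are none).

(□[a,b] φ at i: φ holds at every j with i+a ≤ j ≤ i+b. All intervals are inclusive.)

Evaluate at each i in [0,5]:
  i=0: ✗ (fails at j=0)
  i=1: ✓ (all of [1,8])
  i=2: ✗ (fails at j=9)
  i=3: ✗ (fails at j=9)
  i=4: ✗ (fails at j=9)
  i=5: ✗ (fails at j=9)

1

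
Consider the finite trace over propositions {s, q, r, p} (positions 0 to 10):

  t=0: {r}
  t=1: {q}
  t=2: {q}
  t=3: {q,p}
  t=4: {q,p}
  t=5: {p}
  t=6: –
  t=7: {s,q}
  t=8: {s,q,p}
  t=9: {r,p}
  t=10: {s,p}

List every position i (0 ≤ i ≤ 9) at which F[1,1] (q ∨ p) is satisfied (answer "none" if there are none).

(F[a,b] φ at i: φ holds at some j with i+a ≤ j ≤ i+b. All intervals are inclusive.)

0, 1, 2, 3, 4, 6, 7, 8, 9

Evaluate at each i in [0,9]:
  i=0: ✓ (witness j=1)
  i=1: ✓ (witness j=2)
  i=2: ✓ (witness j=3)
  i=3: ✓ (witness j=4)
  i=4: ✓ (witness j=5)
  i=5: ✗ (none in [6,6])
  i=6: ✓ (witness j=7)
  i=7: ✓ (witness j=8)
  i=8: ✓ (witness j=9)
  i=9: ✓ (witness j=10)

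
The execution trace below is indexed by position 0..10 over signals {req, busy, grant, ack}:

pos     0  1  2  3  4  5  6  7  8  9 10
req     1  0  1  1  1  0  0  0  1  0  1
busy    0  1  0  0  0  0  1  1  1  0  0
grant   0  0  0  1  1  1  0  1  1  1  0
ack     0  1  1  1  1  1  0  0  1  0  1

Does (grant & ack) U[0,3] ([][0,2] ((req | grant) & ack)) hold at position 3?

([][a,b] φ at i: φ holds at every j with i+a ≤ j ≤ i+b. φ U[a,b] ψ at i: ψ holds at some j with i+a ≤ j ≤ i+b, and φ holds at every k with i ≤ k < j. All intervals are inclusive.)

Need some j in [3,6] with [][0,2] ((req | grant) & ack), and (grant & ack) at every k in [3,j-1].
  j=3: [][0,2] ((req | grant) & ack) holds; no prefix to check → satisfied.

True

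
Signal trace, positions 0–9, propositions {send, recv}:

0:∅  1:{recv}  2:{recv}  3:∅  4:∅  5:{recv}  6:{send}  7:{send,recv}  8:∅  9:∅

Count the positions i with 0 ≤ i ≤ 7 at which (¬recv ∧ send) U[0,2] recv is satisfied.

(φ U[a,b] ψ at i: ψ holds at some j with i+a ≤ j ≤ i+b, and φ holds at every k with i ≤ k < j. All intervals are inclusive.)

Evaluate at each i in [0,7]:
  i=0: ✗ (lhs fails at k=0 before rhs at j=1)
  i=1: ✓ (rhs at j=1)
  i=2: ✓ (rhs at j=2)
  i=3: ✗ (lhs fails at k=3 before rhs at j=5)
  i=4: ✗ (lhs fails at k=4 before rhs at j=5)
  i=5: ✓ (rhs at j=5)
  i=6: ✓ (rhs at j=7; lhs holds on [6,6])
  i=7: ✓ (rhs at j=7)
Positions where it holds: {1, 2, 5, 6, 7} → 5.

5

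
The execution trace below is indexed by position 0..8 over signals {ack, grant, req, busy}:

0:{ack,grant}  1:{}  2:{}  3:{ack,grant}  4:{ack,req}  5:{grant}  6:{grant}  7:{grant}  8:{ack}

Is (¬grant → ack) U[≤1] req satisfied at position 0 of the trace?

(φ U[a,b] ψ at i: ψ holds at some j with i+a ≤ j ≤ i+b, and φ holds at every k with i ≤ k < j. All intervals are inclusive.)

Need some j in [0,1] with req, and (¬grant → ack) at every k in [0,j-1].
  j=0: req false.
  j=1: req false.
No j in the window works → until fails.

No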